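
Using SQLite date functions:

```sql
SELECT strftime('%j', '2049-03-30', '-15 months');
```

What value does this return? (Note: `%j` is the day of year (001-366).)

First apply '-15 months': 2049-03-30 → 2047-12-30.
Day-of-year for 2047-12-30: days since 2047-01-01 inclusive = 364, zero-padded to 364.

364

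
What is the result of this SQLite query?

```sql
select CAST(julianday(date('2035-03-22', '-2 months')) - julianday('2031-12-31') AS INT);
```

1118

Adding -2 months to 2035-03-22 gives 2035-01-22.
0 days remain in December 2031 after the 31st (31 − 31).
Full months from January 2032 through December 2034 contribute their day counts.
Then 22 days into January 2035.
Total: 0 + 31 + 29 + 31 + 30 + 31 + 30 + 31 + 31 + 30 + 31 + 30 + 31 + 31 + 28 + 31 + 30 + 31 + 30 + 31 + 31 + 30 + 31 + 30 + 31 + 31 + 28 + 31 + 30 + 31 + 30 + 31 + 31 + 30 + 31 + 30 + 31 + 22 = 1118.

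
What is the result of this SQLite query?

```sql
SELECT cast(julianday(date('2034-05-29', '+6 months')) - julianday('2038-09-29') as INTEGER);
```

Adding +6 months to 2034-05-29 gives 2034-11-29.
1 day remains in November 2034 after the 29th (30 − 29).
Full months from December 2034 through August 2038 contribute their day counts.
Then 29 days into September 2038.
Total: 1 + 31 + 31 + 28 + 31 + 30 + 31 + 30 + 31 + 31 + 30 + 31 + 30 + 31 + 31 + 29 + 31 + 30 + 31 + 30 + 31 + 31 + 30 + 31 + 30 + 31 + 31 + 28 + 31 + 30 + 31 + 30 + 31 + 31 + 30 + 31 + 30 + 31 + 31 + 28 + 31 + 30 + 31 + 30 + 31 + 31 + 29 = 1400.
The subtraction is earlier − later, so the result is −1400 → -1400.

-1400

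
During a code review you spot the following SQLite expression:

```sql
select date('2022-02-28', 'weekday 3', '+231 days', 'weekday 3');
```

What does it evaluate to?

`weekday 3` advances to the next Wednesday; 2022-02-28 is a Monday, so it moves forward to 2022-03-02.
Applying '+231 days' to 2022-03-02: counting 231 days forward gives 2022-10-19.
`weekday 3` advances to the next Wednesday; 2022-10-19 is already a Wednesday, so it stays at 2022-10-19.

2022-10-19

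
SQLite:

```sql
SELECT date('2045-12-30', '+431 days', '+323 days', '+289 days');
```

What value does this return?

2048-11-07

Applying '+431 days' to 2045-12-30: counting 431 days forward gives 2047-03-06.
Applying '+323 days' to 2047-03-06: counting 323 days forward gives 2048-01-23.
Applying '+289 days' to 2048-01-23: counting 289 days forward gives 2048-11-07.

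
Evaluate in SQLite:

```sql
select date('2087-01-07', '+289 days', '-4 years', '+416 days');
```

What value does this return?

Applying '+289 days' to 2087-01-07: counting 289 days forward gives 2087-10-23.
Adding -4 years to 2087-10-23 gives 2083-10-23.
Applying '+416 days' to 2083-10-23: counting 416 days forward gives 2084-12-12.

2084-12-12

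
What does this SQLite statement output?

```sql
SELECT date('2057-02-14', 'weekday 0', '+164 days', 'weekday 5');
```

2057-08-03

`weekday 0` advances to the next Sunday; 2057-02-14 is a Wednesday, so it moves forward to 2057-02-18.
Applying '+164 days' to 2057-02-18: counting 164 days forward gives 2057-08-01.
`weekday 5` advances to the next Friday; 2057-08-01 is a Wednesday, so it moves forward to 2057-08-03.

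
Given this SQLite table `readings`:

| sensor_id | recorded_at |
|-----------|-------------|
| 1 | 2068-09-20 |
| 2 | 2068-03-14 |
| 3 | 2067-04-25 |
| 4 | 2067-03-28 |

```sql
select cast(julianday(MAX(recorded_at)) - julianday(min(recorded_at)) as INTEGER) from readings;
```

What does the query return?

542

MIN = 2067-03-28, MAX = 2068-09-20.
3 days remain in March 2067 after the 28th (31 − 28).
Full months from April 2067 through August 2068 contribute their day counts.
Then 20 days into September 2068.
Total: 3 + 30 + 31 + 30 + 31 + 31 + 30 + 31 + 30 + 31 + 31 + 29 + 31 + 30 + 31 + 30 + 31 + 31 + 20 = 542.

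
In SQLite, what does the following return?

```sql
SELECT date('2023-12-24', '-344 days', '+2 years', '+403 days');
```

Applying '-344 days' to 2023-12-24: counting 344 days back gives 2023-01-14.
Adding +2 years to 2023-01-14 gives 2025-01-14.
Applying '+403 days' to 2025-01-14: counting 403 days forward gives 2026-02-21.

2026-02-21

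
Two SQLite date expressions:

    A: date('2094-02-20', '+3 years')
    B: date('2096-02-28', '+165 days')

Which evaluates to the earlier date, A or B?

A = 2097-02-20.
B = 2096-08-11.
B is earlier.

B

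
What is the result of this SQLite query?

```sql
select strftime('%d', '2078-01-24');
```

`%d` extracts the 2-digit day of month: 24.

24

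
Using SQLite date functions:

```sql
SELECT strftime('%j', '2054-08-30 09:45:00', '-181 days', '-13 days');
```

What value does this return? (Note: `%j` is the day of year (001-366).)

First apply '-181 days', '-13 days': 2054-08-30 09:45:00 → 2054-02-17 09:45:00.
Day-of-year for 2054-02-17: days since 2054-01-01 inclusive = 48, zero-padded to 048.

048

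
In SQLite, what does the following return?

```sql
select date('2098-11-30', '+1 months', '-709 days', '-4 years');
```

Adding +1 month to 2098-11-30 gives 2098-12-30.
Applying '-709 days' to 2098-12-30: counting 709 days back gives 2097-01-20.
Adding -4 years to 2097-01-20 gives 2093-01-20.

2093-01-20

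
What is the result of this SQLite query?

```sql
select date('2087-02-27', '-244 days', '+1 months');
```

2086-07-28

Applying '-244 days' to 2087-02-27: counting 244 days back gives 2086-06-28.
Adding +1 month to 2086-06-28 gives 2086-07-28.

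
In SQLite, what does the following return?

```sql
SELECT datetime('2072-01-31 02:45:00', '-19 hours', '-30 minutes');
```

2072-01-30 07:15:00

-19 hours from 2072-01-31 02:45:00 is 2072-01-30 07:45:00 (crosses midnight).
-30 minutes from 2072-01-30 07:45:00 is 2072-01-30 07:15:00.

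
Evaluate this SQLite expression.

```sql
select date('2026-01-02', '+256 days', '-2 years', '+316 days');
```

Applying '+256 days' to 2026-01-02: counting 256 days forward gives 2026-09-15.
Adding -2 years to 2026-09-15 gives 2024-09-15.
Applying '+316 days' to 2024-09-15: counting 316 days forward gives 2025-07-28.

2025-07-28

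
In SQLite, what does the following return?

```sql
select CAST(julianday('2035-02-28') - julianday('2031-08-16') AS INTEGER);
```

15 days remain in August 2031 after the 16th (31 − 16).
Full months from September 2031 through January 2035 contribute their day counts.
Then 28 days into February 2035.
Total: 15 + 30 + 31 + 30 + 31 + 31 + 29 + 31 + 30 + 31 + 30 + 31 + 31 + 30 + 31 + 30 + 31 + 31 + 28 + 31 + 30 + 31 + 30 + 31 + 31 + 30 + 31 + 30 + 31 + 31 + 28 + 31 + 30 + 31 + 30 + 31 + 31 + 30 + 31 + 30 + 31 + 31 + 28 = 1292.

1292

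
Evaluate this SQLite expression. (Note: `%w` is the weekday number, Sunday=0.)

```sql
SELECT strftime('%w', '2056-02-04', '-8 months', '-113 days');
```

First apply '-8 months', '-113 days': 2056-02-04 → 2055-02-11.
2055-02-11 is a Thursday; with Sunday=0 that is 4.

4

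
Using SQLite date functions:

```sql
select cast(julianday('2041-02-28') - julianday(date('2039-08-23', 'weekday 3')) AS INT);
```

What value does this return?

554

`weekday 3` advances to the next Wednesday; 2039-08-23 is a Tuesday, so it moves forward to 2039-08-24.
7 days remain in August 2039 after the 24th (31 − 24).
Full months from September 2039 through January 2041 contribute their day counts.
Then 28 days into February 2041.
Total: 7 + 30 + 31 + 30 + 31 + 31 + 29 + 31 + 30 + 31 + 30 + 31 + 31 + 30 + 31 + 30 + 31 + 31 + 28 = 554.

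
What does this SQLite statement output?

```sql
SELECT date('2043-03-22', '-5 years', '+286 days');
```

Adding -5 years to 2043-03-22 gives 2038-03-22.
Applying '+286 days' to 2038-03-22: counting 286 days forward gives 2039-01-02.

2039-01-02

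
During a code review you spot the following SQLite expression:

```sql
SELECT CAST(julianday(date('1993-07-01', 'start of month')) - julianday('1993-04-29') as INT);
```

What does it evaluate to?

63

`start of month` rewinds 1993-07-01 to 1993-07-01.
1 day remains in April 1993 after the 29th (30 − 29).
May 1993: 31 days.
June 1993: 30 days.
Then 1 day into July 1993.
Total: 1 + 31 + 30 + 1 = 63.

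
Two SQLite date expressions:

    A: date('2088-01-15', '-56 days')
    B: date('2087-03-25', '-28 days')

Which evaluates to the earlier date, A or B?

A = 2087-11-20.
B = 2087-02-25.
B is earlier.

B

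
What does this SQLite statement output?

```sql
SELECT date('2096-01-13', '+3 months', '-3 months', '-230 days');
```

2095-05-28

Adding +3 months to 2096-01-13 gives 2096-04-13.
Adding -3 months to 2096-04-13 gives 2096-01-13.
Applying '-230 days' to 2096-01-13: counting 230 days back gives 2095-05-28.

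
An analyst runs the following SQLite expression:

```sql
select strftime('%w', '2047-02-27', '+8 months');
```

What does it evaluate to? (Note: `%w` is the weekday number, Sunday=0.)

0

First apply '+8 months': 2047-02-27 → 2047-10-27.
2047-10-27 is a Sunday; with Sunday=0 that is 0.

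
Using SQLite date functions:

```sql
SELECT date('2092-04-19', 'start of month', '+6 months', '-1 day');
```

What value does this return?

`start of month` rewinds 2092-04-19 to 2092-04-01.
Adding +6 months to 2092-04-01 gives 2092-10-01.
Going back 1 day from 2092-10-01 reaches 2092-09-30 (last day of September, 30 days).

2092-09-30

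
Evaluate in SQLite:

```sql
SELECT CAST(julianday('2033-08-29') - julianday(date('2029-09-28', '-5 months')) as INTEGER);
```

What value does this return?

Adding -5 months to 2029-09-28 gives 2029-04-28.
2 days remain in April 2029 after the 28th (30 − 28).
Full months from May 2029 through July 2033 contribute their day counts.
Then 29 days into August 2033.
Total: 2 + 31 + 30 + 31 + 31 + 30 + 31 + 30 + 31 + 31 + 28 + 31 + 30 + 31 + 30 + 31 + 31 + 30 + 31 + 30 + 31 + 31 + 28 + 31 + 30 + 31 + 30 + 31 + 31 + 30 + 31 + 30 + 31 + 31 + 29 + 31 + 30 + 31 + 30 + 31 + 31 + 30 + 31 + 30 + 31 + 31 + 28 + 31 + 30 + 31 + 30 + 31 + 29 = 1584.

1584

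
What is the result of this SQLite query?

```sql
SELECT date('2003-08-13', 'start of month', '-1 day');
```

`start of month` rewinds 2003-08-13 to 2003-08-01.
Going back 1 day from 2003-08-01 reaches 2003-07-31 (last day of July, 31 days).

2003-07-31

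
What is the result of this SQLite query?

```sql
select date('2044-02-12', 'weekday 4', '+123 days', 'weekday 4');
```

2044-06-23

`weekday 4` advances to the next Thursday; 2044-02-12 is a Friday, so it moves forward to 2044-02-18.
Applying '+123 days' to 2044-02-18: counting 123 days forward gives 2044-06-20.
`weekday 4` advances to the next Thursday; 2044-06-20 is a Monday, so it moves forward to 2044-06-23.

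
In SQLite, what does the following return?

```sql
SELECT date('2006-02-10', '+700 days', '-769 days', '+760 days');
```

Applying '+700 days' to 2006-02-10: counting 700 days forward gives 2008-01-11.
Applying '-769 days' to 2008-01-11: counting 769 days back gives 2005-12-03.
Applying '+760 days' to 2005-12-03: counting 760 days forward gives 2008-01-02.

2008-01-02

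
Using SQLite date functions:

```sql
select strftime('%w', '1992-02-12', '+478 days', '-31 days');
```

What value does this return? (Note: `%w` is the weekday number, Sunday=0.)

First apply '+478 days', '-31 days': 1992-02-12 → 1993-05-04.
1993-05-04 is a Tuesday; with Sunday=0 that is 2.

2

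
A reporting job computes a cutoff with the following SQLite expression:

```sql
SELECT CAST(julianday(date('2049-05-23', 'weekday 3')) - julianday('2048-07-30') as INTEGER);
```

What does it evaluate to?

300

`weekday 3` advances to the next Wednesday; 2049-05-23 is a Sunday, so it moves forward to 2049-05-26.
1 day remains in July 2048 after the 30th (31 − 30).
Full months from August 2048 through April 2049 contribute their day counts.
Then 26 days into May 2049.
Total: 1 + 31 + 30 + 31 + 30 + 31 + 31 + 28 + 31 + 30 + 26 = 300.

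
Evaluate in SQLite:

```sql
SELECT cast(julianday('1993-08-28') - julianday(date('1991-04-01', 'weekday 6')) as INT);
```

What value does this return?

875

`weekday 6` advances to the next Saturday; 1991-04-01 is a Monday, so it moves forward to 1991-04-06.
24 days remain in April 1991 after the 6th (30 − 6).
Full months from May 1991 through July 1993 contribute their day counts.
Then 28 days into August 1993.
Total: 24 + 31 + 30 + 31 + 31 + 30 + 31 + 30 + 31 + 31 + 29 + 31 + 30 + 31 + 30 + 31 + 31 + 30 + 31 + 30 + 31 + 31 + 28 + 31 + 30 + 31 + 30 + 31 + 28 = 875.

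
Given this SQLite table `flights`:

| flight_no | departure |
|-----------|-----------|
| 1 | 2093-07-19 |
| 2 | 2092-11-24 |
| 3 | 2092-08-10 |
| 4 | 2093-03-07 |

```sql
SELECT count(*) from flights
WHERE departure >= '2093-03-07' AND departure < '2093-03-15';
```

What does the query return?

Rows in [2093-03-07, 2093-03-15): 2093-03-07 → 1 row.

1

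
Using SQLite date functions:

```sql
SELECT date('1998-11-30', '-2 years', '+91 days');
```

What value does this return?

1997-03-01

Adding -2 years to 1998-11-30 gives 1996-11-30.
Applying '+91 days' to 1996-11-30: counting 91 days forward gives 1997-03-01.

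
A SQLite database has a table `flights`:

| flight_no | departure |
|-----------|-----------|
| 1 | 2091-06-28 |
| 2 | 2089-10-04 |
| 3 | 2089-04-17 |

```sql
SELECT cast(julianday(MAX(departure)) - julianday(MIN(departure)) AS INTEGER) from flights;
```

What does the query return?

802

MIN = 2089-04-17, MAX = 2091-06-28.
13 days remain in April 2089 after the 17th (30 − 17).
Full months from May 2089 through May 2091 contribute their day counts.
Then 28 days into June 2091.
Total: 13 + 31 + 30 + 31 + 31 + 30 + 31 + 30 + 31 + 31 + 28 + 31 + 30 + 31 + 30 + 31 + 31 + 30 + 31 + 30 + 31 + 31 + 28 + 31 + 30 + 31 + 28 = 802.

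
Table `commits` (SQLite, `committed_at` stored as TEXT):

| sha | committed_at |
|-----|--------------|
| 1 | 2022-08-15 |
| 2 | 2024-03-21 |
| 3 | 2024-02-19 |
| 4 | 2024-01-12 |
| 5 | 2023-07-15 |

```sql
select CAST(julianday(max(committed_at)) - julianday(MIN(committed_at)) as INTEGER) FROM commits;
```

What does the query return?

MIN = 2022-08-15, MAX = 2024-03-21.
16 days remain in August 2022 after the 15th (31 − 15).
Full months from September 2022 through February 2024 contribute their day counts.
Then 21 days into March 2024.
Total: 16 + 30 + 31 + 30 + 31 + 31 + 28 + 31 + 30 + 31 + 30 + 31 + 31 + 30 + 31 + 30 + 31 + 31 + 29 + 21 = 584.

584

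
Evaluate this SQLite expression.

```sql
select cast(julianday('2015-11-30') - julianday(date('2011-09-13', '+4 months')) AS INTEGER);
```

Adding +4 months to 2011-09-13 gives 2012-01-13.
18 days remain in January 2012 after the 13th (31 − 13).
Full months from February 2012 through October 2015 contribute their day counts.
Then 30 days into November 2015.
Total: 18 + 29 + 31 + 30 + 31 + 30 + 31 + 31 + 30 + 31 + 30 + 31 + 31 + 28 + 31 + 30 + 31 + 30 + 31 + 31 + 30 + 31 + 30 + 31 + 31 + 28 + 31 + 30 + 31 + 30 + 31 + 31 + 30 + 31 + 30 + 31 + 31 + 28 + 31 + 30 + 31 + 30 + 31 + 31 + 30 + 31 + 30 = 1417.

1417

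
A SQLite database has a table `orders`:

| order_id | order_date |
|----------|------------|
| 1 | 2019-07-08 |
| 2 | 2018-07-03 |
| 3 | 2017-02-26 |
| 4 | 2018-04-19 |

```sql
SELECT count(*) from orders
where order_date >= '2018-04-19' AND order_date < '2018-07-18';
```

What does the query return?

2

Rows in [2018-04-19, 2018-07-18): 2018-07-03, 2018-04-19 → 2 rows.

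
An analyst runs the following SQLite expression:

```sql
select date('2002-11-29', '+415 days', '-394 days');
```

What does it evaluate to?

2002-12-20

Applying '+415 days' to 2002-11-29: counting 415 days forward gives 2004-01-18.
Applying '-394 days' to 2004-01-18: counting 394 days back gives 2002-12-20.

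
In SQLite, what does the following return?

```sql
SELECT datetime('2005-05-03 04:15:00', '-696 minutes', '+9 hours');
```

2005-05-03 01:39:00

696 minutes = 11h 36m; -696 minutes from 2005-05-03 04:15:00 is 2005-05-02 16:39:00 (crosses midnight).
+9 hours from 2005-05-02 16:39:00 is 2005-05-03 01:39:00 (crosses midnight).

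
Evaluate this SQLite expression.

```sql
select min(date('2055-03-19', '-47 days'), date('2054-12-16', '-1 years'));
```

date('2055-03-19', '-47 days') → 2055-01-31.
date('2054-12-16', '-1 years') → 2053-12-16.
Earlier of the two is 2053-12-16.

2053-12-16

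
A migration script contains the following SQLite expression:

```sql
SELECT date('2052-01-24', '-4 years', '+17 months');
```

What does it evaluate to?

2049-06-24

Adding -4 years to 2052-01-24 gives 2048-01-24.
Adding +17 months to 2048-01-24 gives 2049-06-24.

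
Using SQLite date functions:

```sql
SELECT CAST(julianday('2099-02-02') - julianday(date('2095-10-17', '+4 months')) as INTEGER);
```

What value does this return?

Adding +4 months to 2095-10-17 gives 2096-02-17.
12 days remain in February 2096 after the 17th (29 − 17).
Full months from March 2096 through January 2099 contribute their day counts.
Then 2 days into February 2099.
Total: 12 + 31 + 30 + 31 + 30 + 31 + 31 + 30 + 31 + 30 + 31 + 31 + 28 + 31 + 30 + 31 + 30 + 31 + 31 + 30 + 31 + 30 + 31 + 31 + 28 + 31 + 30 + 31 + 30 + 31 + 31 + 30 + 31 + 30 + 31 + 31 + 2 = 1081.

1081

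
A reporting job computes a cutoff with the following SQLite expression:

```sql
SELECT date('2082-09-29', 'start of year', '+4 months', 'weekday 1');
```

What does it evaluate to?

`start of year` rewinds 2082-09-29 to 2082-01-01.
Adding +4 months to 2082-01-01 gives 2082-05-01.
`weekday 1` advances to the next Monday; 2082-05-01 is a Friday, so it moves forward to 2082-05-04.

2082-05-04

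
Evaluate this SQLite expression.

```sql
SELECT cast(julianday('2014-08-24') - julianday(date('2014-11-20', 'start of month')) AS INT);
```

`start of month` rewinds 2014-11-20 to 2014-11-01.
7 days remain in August 2014 after the 24th (31 − 24).
September 2014: 30 days.
October 2014: 31 days.
Then 1 day into November 2014.
Total: 7 + 30 + 31 + 1 = 69.
The subtraction is earlier − later, so the result is −69 → -69.

-69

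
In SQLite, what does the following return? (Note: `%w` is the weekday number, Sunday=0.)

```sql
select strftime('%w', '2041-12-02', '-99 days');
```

0

First apply '-99 days': 2041-12-02 → 2041-08-25.
2041-08-25 is a Sunday; with Sunday=0 that is 0.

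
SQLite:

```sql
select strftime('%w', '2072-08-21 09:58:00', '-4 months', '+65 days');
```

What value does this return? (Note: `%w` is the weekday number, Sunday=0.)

First apply '-4 months', '+65 days': 2072-08-21 09:58:00 → 2072-06-25 09:58:00.
2072-06-25 is a Saturday; with Sunday=0 that is 6.

6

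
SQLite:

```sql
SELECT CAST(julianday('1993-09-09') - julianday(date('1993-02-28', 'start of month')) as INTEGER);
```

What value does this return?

220

`start of month` rewinds 1993-02-28 to 1993-02-01.
27 days remain in February 1993 after the 1st (28 − 1).
Full months from March 1993 through August 1993 contribute their day counts.
Then 9 days into September 1993.
Total: 27 + 31 + 30 + 31 + 30 + 31 + 31 + 9 = 220.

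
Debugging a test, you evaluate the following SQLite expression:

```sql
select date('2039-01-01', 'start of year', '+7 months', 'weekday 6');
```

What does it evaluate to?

2039-08-06

`start of year` rewinds 2039-01-01 to 2039-01-01.
Adding +7 months to 2039-01-01 gives 2039-08-01.
`weekday 6` advances to the next Saturday; 2039-08-01 is a Monday, so it moves forward to 2039-08-06.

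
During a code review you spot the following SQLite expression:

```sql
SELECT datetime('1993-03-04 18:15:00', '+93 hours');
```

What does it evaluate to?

1993-03-08 15:15:00

+93 hours from 1993-03-04 18:15:00 is 1993-03-08 15:15:00 (crosses midnight).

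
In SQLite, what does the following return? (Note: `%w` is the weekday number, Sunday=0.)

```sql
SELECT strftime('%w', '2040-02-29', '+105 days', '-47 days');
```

5

First apply '+105 days', '-47 days': 2040-02-29 → 2040-04-27.
2040-04-27 is a Friday; with Sunday=0 that is 5.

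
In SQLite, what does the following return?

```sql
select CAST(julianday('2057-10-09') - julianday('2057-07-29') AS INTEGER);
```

2 days remain in July 2057 after the 29th (31 − 29).
August 2057: 31 days.
September 2057: 30 days.
Then 9 days into October 2057.
Total: 2 + 31 + 30 + 9 = 72.

72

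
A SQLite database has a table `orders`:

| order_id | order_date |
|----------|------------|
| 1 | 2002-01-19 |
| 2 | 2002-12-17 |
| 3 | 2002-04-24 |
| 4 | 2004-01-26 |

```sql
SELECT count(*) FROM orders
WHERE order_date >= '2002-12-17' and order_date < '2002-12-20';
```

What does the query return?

Rows in [2002-12-17, 2002-12-20): 2002-12-17 → 1 row.

1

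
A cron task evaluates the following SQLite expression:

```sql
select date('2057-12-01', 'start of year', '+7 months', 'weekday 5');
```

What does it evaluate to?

`start of year` rewinds 2057-12-01 to 2057-01-01.
Adding +7 months to 2057-01-01 gives 2057-08-01.
`weekday 5` advances to the next Friday; 2057-08-01 is a Wednesday, so it moves forward to 2057-08-03.

2057-08-03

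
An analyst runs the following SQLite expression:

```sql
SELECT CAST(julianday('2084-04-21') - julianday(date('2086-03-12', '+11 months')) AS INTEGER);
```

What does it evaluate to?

Adding +11 months to 2086-03-12 gives 2087-02-12.
9 days remain in April 2084 after the 21st (30 − 21).
Full months from May 2084 through January 2087 contribute their day counts.
Then 12 days into February 2087.
Total: 9 + 31 + 30 + 31 + 31 + 30 + 31 + 30 + 31 + 31 + 28 + 31 + 30 + 31 + 30 + 31 + 31 + 30 + 31 + 30 + 31 + 31 + 28 + 31 + 30 + 31 + 30 + 31 + 31 + 30 + 31 + 30 + 31 + 31 + 12 = 1027.
The subtraction is earlier − later, so the result is −1027 → -1027.

-1027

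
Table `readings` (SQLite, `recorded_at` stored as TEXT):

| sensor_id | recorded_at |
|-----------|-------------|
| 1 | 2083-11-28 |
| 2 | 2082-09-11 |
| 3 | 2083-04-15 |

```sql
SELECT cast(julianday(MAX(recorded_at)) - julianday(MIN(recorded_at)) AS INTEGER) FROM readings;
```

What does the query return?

443

MIN = 2082-09-11, MAX = 2083-11-28.
19 days remain in September 2082 after the 11th (30 − 11).
Full months from October 2082 through October 2083 contribute their day counts.
Then 28 days into November 2083.
Total: 19 + 31 + 30 + 31 + 31 + 28 + 31 + 30 + 31 + 30 + 31 + 31 + 30 + 31 + 28 = 443.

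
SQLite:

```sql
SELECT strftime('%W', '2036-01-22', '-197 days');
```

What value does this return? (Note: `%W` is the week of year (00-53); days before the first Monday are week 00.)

28

First apply '-197 days': 2036-01-22 → 2035-07-09.
2035-07-09 is a Monday. SQLite's %W counts Mondays since the year started; the result is 28.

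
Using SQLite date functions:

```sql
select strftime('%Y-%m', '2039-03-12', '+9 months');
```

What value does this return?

2039-12

First apply '+9 months': 2039-03-12 → 2039-12-12.
`%Y-%m` extracts the year-month: 2039-12.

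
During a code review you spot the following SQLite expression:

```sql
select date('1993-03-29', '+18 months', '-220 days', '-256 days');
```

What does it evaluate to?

1993-06-10

Adding +18 months to 1993-03-29 gives 1994-09-29.
Applying '-220 days' to 1994-09-29: counting 220 days back gives 1994-02-21.
Applying '-256 days' to 1994-02-21: counting 256 days back gives 1993-06-10.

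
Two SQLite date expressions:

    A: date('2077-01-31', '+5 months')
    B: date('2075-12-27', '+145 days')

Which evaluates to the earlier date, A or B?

B

A = 2077-07-01.
B = 2076-05-20.
B is earlier.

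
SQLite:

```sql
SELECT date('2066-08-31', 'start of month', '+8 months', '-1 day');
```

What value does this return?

2067-03-31

`start of month` rewinds 2066-08-31 to 2066-08-01.
Adding +8 months to 2066-08-01 gives 2067-04-01.
Going back 1 day from 2067-04-01 reaches 2067-03-31 (last day of March, 31 days).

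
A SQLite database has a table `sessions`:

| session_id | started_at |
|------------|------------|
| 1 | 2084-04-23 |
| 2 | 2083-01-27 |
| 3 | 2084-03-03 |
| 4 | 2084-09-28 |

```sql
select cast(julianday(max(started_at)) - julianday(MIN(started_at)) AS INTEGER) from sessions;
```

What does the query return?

MIN = 2083-01-27, MAX = 2084-09-28.
4 days remain in January 2083 after the 27th (31 − 27).
Full months from February 2083 through August 2084 contribute their day counts.
Then 28 days into September 2084.
Total: 4 + 28 + 31 + 30 + 31 + 30 + 31 + 31 + 30 + 31 + 30 + 31 + 31 + 29 + 31 + 30 + 31 + 30 + 31 + 31 + 28 = 610.

610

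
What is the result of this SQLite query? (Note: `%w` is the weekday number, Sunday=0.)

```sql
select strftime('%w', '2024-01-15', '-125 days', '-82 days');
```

4

First apply '-125 days', '-82 days': 2024-01-15 → 2023-06-22.
2023-06-22 is a Thursday; with Sunday=0 that is 4.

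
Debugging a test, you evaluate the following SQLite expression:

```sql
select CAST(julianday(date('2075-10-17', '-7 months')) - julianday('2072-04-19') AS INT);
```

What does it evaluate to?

1062

Adding -7 months to 2075-10-17 gives 2075-03-17.
11 days remain in April 2072 after the 19th (30 − 19).
Full months from May 2072 through February 2075 contribute their day counts.
Then 17 days into March 2075.
Total: 11 + 31 + 30 + 31 + 31 + 30 + 31 + 30 + 31 + 31 + 28 + 31 + 30 + 31 + 30 + 31 + 31 + 30 + 31 + 30 + 31 + 31 + 28 + 31 + 30 + 31 + 30 + 31 + 31 + 30 + 31 + 30 + 31 + 31 + 28 + 17 = 1062.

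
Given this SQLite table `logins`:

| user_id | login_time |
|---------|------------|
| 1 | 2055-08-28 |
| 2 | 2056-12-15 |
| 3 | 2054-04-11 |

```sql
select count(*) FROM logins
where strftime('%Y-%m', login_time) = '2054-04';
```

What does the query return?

1

Rows with year-month 2054-04: 2054-04-11 → 1.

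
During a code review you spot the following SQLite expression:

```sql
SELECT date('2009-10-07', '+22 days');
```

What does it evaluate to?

2009-10-29

Advancing 22 more days within October lands on 2009-10-29.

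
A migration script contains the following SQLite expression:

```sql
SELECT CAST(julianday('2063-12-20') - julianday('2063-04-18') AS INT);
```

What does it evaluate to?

12 days remain in April 2063 after the 18th (30 − 18).
Full months from May 2063 through November 2063 contribute their day counts.
Then 20 days into December 2063.
Total: 12 + 31 + 30 + 31 + 31 + 30 + 31 + 30 + 20 = 246.

246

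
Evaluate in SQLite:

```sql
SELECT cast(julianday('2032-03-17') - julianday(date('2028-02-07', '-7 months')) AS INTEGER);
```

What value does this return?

1715

Adding -7 months to 2028-02-07 gives 2027-07-07.
24 days remain in July 2027 after the 7th (31 − 7).
Full months from August 2027 through February 2032 contribute their day counts.
Then 17 days into March 2032.
Total: 24 + 31 + 30 + 31 + 30 + 31 + 31 + 29 + 31 + 30 + 31 + 30 + 31 + 31 + 30 + 31 + 30 + 31 + 31 + 28 + 31 + 30 + 31 + 30 + 31 + 31 + 30 + 31 + 30 + 31 + 31 + 28 + 31 + 30 + 31 + 30 + 31 + 31 + 30 + 31 + 30 + 31 + 31 + 28 + 31 + 30 + 31 + 30 + 31 + 31 + 30 + 31 + 30 + 31 + 31 + 29 + 17 = 1715.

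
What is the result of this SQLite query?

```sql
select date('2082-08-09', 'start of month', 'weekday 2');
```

`start of month` rewinds 2082-08-09 to 2082-08-01.
`weekday 2` advances to the next Tuesday; 2082-08-01 is a Saturday, so it moves forward to 2082-08-04.

2082-08-04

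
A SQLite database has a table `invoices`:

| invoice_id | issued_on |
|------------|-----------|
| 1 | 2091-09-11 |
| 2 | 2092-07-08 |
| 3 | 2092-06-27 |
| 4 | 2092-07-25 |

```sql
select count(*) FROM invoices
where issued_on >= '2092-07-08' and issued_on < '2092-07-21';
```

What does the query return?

Rows in [2092-07-08, 2092-07-21): 2092-07-08 → 1 row.

1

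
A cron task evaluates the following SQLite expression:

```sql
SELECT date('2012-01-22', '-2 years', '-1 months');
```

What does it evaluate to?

2009-12-22

Adding -2 years to 2012-01-22 gives 2010-01-22.
Adding -1 month to 2010-01-22 gives 2009-12-22.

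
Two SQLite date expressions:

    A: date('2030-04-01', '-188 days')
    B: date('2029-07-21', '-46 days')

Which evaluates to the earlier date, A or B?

B

A = 2029-09-25.
B = 2029-06-05.
B is earlier.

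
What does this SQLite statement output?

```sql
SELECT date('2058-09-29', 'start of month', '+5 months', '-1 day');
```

2059-01-31

`start of month` rewinds 2058-09-29 to 2058-09-01.
Adding +5 months to 2058-09-01 gives 2059-02-01.
Going back 1 day from 2059-02-01 reaches 2059-01-31 (last day of January, 31 days).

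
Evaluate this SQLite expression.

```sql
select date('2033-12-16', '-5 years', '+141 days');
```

2029-05-06

Adding -5 years to 2033-12-16 gives 2028-12-16.
Applying '+141 days' to 2028-12-16: counting 141 days forward gives 2029-05-06.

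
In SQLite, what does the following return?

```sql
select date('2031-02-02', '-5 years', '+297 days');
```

Adding -5 years to 2031-02-02 gives 2026-02-02.
Applying '+297 days' to 2026-02-02: counting 297 days forward gives 2026-11-26.

2026-11-26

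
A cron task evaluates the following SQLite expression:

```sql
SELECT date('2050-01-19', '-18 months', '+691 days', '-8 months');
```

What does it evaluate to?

Adding -18 months to 2050-01-19 gives 2048-07-19.
Applying '+691 days' to 2048-07-19: counting 691 days forward gives 2050-06-10.
Adding -8 months to 2050-06-10 gives 2049-10-10.

2049-10-10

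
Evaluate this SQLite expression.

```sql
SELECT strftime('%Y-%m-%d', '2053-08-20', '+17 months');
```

2055-01-20

First apply '+17 months': 2053-08-20 → 2055-01-20.
`%Y-%m-%d` extracts the ISO date: 2055-01-20.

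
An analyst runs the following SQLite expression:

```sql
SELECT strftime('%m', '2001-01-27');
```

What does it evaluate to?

01

`%m` extracts the 2-digit month (01-12): 01.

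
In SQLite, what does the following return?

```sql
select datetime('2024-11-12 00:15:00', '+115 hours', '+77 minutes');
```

+115 hours from 2024-11-12 00:15:00 is 2024-11-16 19:15:00 (crosses midnight).
77 minutes = 1h 17m; +77 minutes from 2024-11-16 19:15:00 is 2024-11-16 20:32:00.

2024-11-16 20:32:00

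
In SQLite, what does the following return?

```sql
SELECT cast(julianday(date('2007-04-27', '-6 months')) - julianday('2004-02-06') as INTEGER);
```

Adding -6 months to 2007-04-27 gives 2006-10-27.
23 days remain in February 2004 after the 6th (29 − 6).
Full months from March 2004 through September 2006 contribute their day counts.
Then 27 days into October 2006.
Total: 23 + 31 + 30 + 31 + 30 + 31 + 31 + 30 + 31 + 30 + 31 + 31 + 28 + 31 + 30 + 31 + 30 + 31 + 31 + 30 + 31 + 30 + 31 + 31 + 28 + 31 + 30 + 31 + 30 + 31 + 31 + 30 + 27 = 994.

994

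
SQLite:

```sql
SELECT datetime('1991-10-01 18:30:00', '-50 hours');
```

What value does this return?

-50 hours from 1991-10-01 18:30:00 is 1991-09-29 16:30:00 (crosses midnight).

1991-09-29 16:30:00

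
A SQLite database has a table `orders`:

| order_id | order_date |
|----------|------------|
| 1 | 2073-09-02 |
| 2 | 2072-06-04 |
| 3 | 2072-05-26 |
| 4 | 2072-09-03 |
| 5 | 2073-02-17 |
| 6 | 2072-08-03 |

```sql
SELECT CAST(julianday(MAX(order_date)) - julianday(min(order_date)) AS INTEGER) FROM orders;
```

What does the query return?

MIN = 2072-05-26, MAX = 2073-09-02.
5 days remain in May 2072 after the 26th (31 − 26).
Full months from June 2072 through August 2073 contribute their day counts.
Then 2 days into September 2073.
Total: 5 + 30 + 31 + 31 + 30 + 31 + 30 + 31 + 31 + 28 + 31 + 30 + 31 + 30 + 31 + 31 + 2 = 464.

464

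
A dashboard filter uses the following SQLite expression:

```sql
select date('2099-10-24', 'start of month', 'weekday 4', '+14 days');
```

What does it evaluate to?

2099-10-15

`start of month` rewinds 2099-10-24 to 2099-10-01.
`weekday 4` advances to the next Thursday; 2099-10-01 is already a Thursday, so it stays at 2099-10-01.
Advancing 14 more days within October lands on 2099-10-15.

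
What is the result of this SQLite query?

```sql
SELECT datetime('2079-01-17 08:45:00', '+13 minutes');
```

2079-01-17 08:58:00

+13 minutes from 2079-01-17 08:45:00 is 2079-01-17 08:58:00.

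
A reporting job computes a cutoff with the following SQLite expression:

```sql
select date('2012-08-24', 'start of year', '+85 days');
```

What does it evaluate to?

`start of year` rewinds 2012-08-24 to 2012-01-01.
Applying '+85 days' to 2012-01-01: counting 85 days forward gives 2012-03-26.

2012-03-26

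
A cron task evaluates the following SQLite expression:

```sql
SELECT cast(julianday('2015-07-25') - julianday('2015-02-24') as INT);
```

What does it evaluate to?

4 days remain in February 2015 after the 24th (28 − 24).
March 2015: 31 days.
April 2015: 30 days.
May 2015: 31 days.
June 2015: 30 days.
Then 25 days into July 2015.
Total: 4 + 31 + 30 + 31 + 30 + 25 = 151.

151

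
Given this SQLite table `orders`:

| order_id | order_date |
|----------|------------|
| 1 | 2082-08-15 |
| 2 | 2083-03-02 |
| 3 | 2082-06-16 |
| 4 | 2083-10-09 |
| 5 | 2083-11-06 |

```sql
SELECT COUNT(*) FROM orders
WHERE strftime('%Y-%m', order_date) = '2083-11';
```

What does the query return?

1

Rows with year-month 2083-11: 2083-11-06 → 1.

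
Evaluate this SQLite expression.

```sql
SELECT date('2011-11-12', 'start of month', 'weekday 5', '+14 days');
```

`start of month` rewinds 2011-11-12 to 2011-11-01.
`weekday 5` advances to the next Friday; 2011-11-01 is a Tuesday, so it moves forward to 2011-11-04.
Advancing 14 more days within November lands on 2011-11-18.

2011-11-18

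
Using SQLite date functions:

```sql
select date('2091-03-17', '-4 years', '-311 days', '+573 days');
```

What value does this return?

Adding -4 years to 2091-03-17 gives 2087-03-17.
Applying '-311 days' to 2087-03-17: counting 311 days back gives 2086-05-10.
Applying '+573 days' to 2086-05-10: counting 573 days forward gives 2087-12-04.

2087-12-04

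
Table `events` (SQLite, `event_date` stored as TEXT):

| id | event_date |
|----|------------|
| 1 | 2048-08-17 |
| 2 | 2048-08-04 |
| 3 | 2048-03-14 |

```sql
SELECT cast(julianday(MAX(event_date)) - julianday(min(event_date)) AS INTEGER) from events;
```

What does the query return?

156

MIN = 2048-03-14, MAX = 2048-08-17.
17 days remain in March 2048 after the 14th (31 − 14).
April 2048: 30 days.
May 2048: 31 days.
June 2048: 30 days.
July 2048: 31 days.
Then 17 days into August 2048.
Total: 17 + 30 + 31 + 30 + 31 + 17 = 156.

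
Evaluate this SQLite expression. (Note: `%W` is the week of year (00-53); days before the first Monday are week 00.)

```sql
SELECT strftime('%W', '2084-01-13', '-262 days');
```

First apply '-262 days': 2084-01-13 → 2083-04-26.
2083-04-26 is a Monday. SQLite's %W counts Mondays since the year started; the result is 17.

17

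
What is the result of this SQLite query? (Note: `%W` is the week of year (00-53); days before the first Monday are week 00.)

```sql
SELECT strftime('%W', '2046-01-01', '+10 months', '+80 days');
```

02

First apply '+10 months', '+80 days': 2046-01-01 → 2047-01-20.
2047-01-20 is a Sunday. SQLite's %W counts Mondays since the year started; the result is 02.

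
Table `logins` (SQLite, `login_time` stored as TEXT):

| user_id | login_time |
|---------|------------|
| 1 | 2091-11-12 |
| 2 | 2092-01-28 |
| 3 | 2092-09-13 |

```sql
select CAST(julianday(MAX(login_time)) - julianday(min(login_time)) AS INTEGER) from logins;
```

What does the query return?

306

MIN = 2091-11-12, MAX = 2092-09-13.
18 days remain in November 2091 after the 12th (30 − 12).
Full months from December 2091 through August 2092 contribute their day counts.
Then 13 days into September 2092.
Total: 18 + 31 + 31 + 29 + 31 + 30 + 31 + 30 + 31 + 31 + 13 = 306.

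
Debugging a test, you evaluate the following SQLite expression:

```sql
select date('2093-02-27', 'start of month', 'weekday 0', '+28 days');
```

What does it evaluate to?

2093-03-01

`start of month` rewinds 2093-02-27 to 2093-02-01.
`weekday 0` advances to the next Sunday; 2093-02-01 is already a Sunday, so it stays at 2093-02-01.
February 2093 has 28 days; 27 remain after the 1st, so 28 days reach 2093-03-01.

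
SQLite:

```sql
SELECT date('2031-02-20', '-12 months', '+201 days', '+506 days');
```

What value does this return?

2032-01-28

Adding -12 months to 2031-02-20 gives 2030-02-20.
Applying '+201 days' to 2030-02-20: counting 201 days forward gives 2030-09-09.
Applying '+506 days' to 2030-09-09: counting 506 days forward gives 2032-01-28.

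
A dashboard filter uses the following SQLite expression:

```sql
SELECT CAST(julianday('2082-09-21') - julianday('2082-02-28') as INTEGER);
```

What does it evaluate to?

0 days remain in February 2082 after the 28th (28 − 28).
Full months from March 2082 through August 2082 contribute their day counts.
Then 21 days into September 2082.
Total: 0 + 31 + 30 + 31 + 30 + 31 + 31 + 21 = 205.

205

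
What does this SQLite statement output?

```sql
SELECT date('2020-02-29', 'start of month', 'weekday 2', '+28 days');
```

2020-03-03

`start of month` rewinds 2020-02-29 to 2020-02-01.
`weekday 2` advances to the next Tuesday; 2020-02-01 is a Saturday, so it moves forward to 2020-02-04.
February 2020 has 29 days; 25 remain after the 4th, so 26 days reach 2020-03-01.
Advancing 2 more days within March lands on 2020-03-03.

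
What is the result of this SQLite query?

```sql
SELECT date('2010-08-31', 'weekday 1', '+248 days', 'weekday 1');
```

2011-05-16

`weekday 1` advances to the next Monday; 2010-08-31 is a Tuesday, so it moves forward to 2010-09-06.
Applying '+248 days' to 2010-09-06: counting 248 days forward gives 2011-05-12.
`weekday 1` advances to the next Monday; 2011-05-12 is a Thursday, so it moves forward to 2011-05-16.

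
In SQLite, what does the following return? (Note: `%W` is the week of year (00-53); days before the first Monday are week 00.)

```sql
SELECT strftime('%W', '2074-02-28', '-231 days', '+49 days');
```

35

First apply '-231 days', '+49 days': 2074-02-28 → 2073-08-30.
2073-08-30 is a Wednesday. SQLite's %W counts Mondays since the year started; the result is 35.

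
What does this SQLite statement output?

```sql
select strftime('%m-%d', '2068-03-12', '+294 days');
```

12-31

First apply '+294 days': 2068-03-12 → 2068-12-31.
`%m-%d` extracts the month-day: 12-31.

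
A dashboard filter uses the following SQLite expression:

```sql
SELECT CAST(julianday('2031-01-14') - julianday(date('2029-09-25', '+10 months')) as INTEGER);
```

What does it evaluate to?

Adding +10 months to 2029-09-25 gives 2030-07-25.
6 days remain in July 2030 after the 25th (31 − 25).
August 2030: 31 days.
September 2030: 30 days.
October 2030: 31 days.
November 2030: 30 days.
December 2030: 31 days.
Then 14 days into January 2031.
Total: 6 + 31 + 30 + 31 + 30 + 31 + 14 = 173.

173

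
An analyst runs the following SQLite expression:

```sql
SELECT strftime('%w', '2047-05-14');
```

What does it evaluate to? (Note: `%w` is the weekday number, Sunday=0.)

2047-05-14 is a Tuesday; with Sunday=0 that is 2.

2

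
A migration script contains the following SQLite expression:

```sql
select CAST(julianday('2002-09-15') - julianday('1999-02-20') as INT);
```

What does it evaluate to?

1303

8 days remain in February 1999 after the 20th (28 − 20).
Full months from March 1999 through August 2002 contribute their day counts.
Then 15 days into September 2002.
Total: 8 + 31 + 30 + 31 + 30 + 31 + 31 + 30 + 31 + 30 + 31 + 31 + 29 + 31 + 30 + 31 + 30 + 31 + 31 + 30 + 31 + 30 + 31 + 31 + 28 + 31 + 30 + 31 + 30 + 31 + 31 + 30 + 31 + 30 + 31 + 31 + 28 + 31 + 30 + 31 + 30 + 31 + 31 + 15 = 1303.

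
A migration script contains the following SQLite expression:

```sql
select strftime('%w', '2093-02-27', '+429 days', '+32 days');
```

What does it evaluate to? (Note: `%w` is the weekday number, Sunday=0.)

4

First apply '+429 days', '+32 days': 2093-02-27 → 2094-06-03.
2094-06-03 is a Thursday; with Sunday=0 that is 4.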